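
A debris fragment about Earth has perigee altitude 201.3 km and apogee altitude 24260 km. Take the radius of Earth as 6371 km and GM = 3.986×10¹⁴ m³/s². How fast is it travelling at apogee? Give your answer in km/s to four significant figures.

v ≈ 2.144 km/s

r_p = 6371 + 201.3 = 6572.3 km = 6.5723×10⁶ m.
r_a = 6371 + 24260 = 30631 km = 3.0631×10⁷ m.
Semi-major axis a = (r_p + r_a)/2 = 18602 km = 1.860×10⁷ m.
Vis-viva: v² = μ(2/r − 1/a) = 3.986×10¹⁴ × (6.529×10⁻⁸ − 5.376×10⁻⁸) = 4.598×10⁶ m²/s².
v = 2144 m/s = 2.144 km/s.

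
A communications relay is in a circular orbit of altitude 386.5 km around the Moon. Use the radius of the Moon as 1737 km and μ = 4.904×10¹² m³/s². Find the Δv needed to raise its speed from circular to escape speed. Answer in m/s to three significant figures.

r = 1737 + 386.5 = 2123.5 km = 2.1235×10⁶ m.
Circular speed v_c = √(μ/r) = 1520 m/s.
Escape speed v_esc = √(2μ/r) = √2 × v_c = 2149 m/s.
Δv = v_esc − v_c = 629.5 m/s.

Δv ≈ 629 m/s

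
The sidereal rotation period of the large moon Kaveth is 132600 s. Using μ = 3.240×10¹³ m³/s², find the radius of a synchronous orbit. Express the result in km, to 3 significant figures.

A synchronous orbit has period T, so by Kepler's third law a = (μT²/4π²)^(1/3).
μT²/4π² = 3.240×10¹³ × (1.326×10⁵)² / 39.48 = 1.443×10²² m³.
a = 2.435×10⁷ m = 24346 km.

r_sync ≈ 24300 km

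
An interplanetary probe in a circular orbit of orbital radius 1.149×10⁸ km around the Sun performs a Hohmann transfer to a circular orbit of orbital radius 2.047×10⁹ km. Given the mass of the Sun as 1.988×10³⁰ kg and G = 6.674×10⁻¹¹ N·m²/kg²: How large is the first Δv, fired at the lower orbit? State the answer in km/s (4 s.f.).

μ = GM = 6.674×10⁻¹¹ × 1.988×10³⁰ = 1.327×10²⁰ m³/s².
r₁ = 1.149×10⁸ km = 1.149×10¹¹ m.
r₂ = 2.047×10⁹ km = 2.047×10¹² m.
Transfer ellipse a_t = (r₁ + r₂)/2 = 1.081×10¹² m.
At r₁: circular v_c1 = √(μ/r₁) = 33980 m/s; transfer-perihelion v_p = √[μ(2/r₁ − 1/a_t)] = 46760 m/s.
Δv₁ = v_p − v_c1 = 12780 m/s.
= 12.78 km/s.

Δv ≈ 12.78 km/s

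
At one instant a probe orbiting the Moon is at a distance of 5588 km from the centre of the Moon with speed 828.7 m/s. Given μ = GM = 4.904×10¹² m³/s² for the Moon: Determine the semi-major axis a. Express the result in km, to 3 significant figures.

r = 5.588×10⁶ m.
Vis-viva rearranged: 1/a = 2/r − v²/μ = 3.579×10⁻⁷ − 1.400×10⁻⁷ = 2.179×10⁻⁷ m⁻¹.
a = 4.590×10⁶ m = 4589.8 km.

a ≈ 4590 km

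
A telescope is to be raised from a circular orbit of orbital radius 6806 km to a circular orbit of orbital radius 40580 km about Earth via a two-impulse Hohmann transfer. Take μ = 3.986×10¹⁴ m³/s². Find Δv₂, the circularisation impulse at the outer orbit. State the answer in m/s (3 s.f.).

r₁ = 6806 km = 6.806×10⁶ m.
r₂ = 40580 km = 4.058×10⁷ m.
Transfer ellipse a_t = (r₁ + r₂)/2 = 2.369×10⁷ m.
At r₁: circular v_c1 = √(μ/r₁) = 7653 m/s; transfer-perigee v_p = √[μ(2/r₁ − 1/a_t)] = 10020 m/s.
At r₂: circular v_c2 = √(μ/r₂) = 3134 m/s; transfer-apogee v_a = √[μ(2/r₂ − 1/a_t)] = 1680 m/s.
Δv₂ = v_c2 − v_a = 1454 m/s.

Δv ≈ 1450 m/s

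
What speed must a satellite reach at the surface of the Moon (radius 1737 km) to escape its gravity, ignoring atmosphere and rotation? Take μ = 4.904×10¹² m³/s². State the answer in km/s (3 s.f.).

v_esc ≈ 2.38 km/s

r = R = 1.737×10⁶ m.
Escape speed v_esc = √(2μ/r) = √(2 × 4.904×10¹² / 1.737×10⁶) = √(5.647×10⁶) = 2376 m/s.
= 2.376 km/s.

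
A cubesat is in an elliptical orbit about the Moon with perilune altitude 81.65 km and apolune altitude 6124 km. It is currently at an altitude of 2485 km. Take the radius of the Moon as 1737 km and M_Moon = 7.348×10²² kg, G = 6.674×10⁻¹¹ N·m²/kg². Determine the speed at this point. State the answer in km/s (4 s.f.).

v ≈ 1.144 km/s

μ = GM = 6.674×10⁻¹¹ × 7.348×10²² = 4.904×10¹² m³/s².
r_p = 1737 + 81.65 = 1818.7 km = 1.8186×10⁶ m.
r_a = 1737 + 6124 = 7861.0 km = 7.8610×10⁶ m.
r = 1737 + 2485 = 4222.0 km = 4.222×10⁶ m.
Semi-major axis a = (r_p + r_a)/2 = 4839.8 km = 4.840×10⁶ m.
Vis-viva: v² = μ(2/r − 1/a) = 4.904×10¹² × (4.737×10⁻⁷ − 2.066×10⁻⁷) = 1.310×10⁶ m²/s².
v = 1144 m/s = 1.144 km/s.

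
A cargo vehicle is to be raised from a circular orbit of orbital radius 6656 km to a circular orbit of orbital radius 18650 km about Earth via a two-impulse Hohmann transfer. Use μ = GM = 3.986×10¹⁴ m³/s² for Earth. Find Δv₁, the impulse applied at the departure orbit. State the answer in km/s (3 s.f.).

Δv ≈ 1.66 km/s

r₁ = 6656 km = 6.656×10⁶ m.
r₂ = 18650 km = 1.865×10⁷ m.
Transfer ellipse a_t = (r₁ + r₂)/2 = 1.265×10⁷ m.
At r₁: circular v_c1 = √(μ/r₁) = 7739 m/s; transfer-perigee v_p = √[μ(2/r₁ − 1/a_t)] = 9395 m/s.
Δv₁ = v_p − v_c1 = 1657 m/s.
= 1.657 km/s.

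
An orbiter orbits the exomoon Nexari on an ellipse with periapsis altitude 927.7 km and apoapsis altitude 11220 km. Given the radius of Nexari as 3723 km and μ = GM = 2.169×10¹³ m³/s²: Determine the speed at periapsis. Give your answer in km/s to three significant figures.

r_p = 3723 + 927.7 = 4650.7 km = 4.6507×10⁶ m.
r_a = 3723 + 11220 = 14943 km = 1.4943×10⁷ m.
Semi-major axis a = (r_p + r_a)/2 = 9796.9 km = 9.797×10⁶ m.
Vis-viva: v² = μ(2/r − 1/a) = 2.169×10¹³ × (4.300×10⁻⁷ − 1.021×10⁻⁷) = 7.114×10⁶ m²/s².
v = 2667 m/s = 2.667 km/s.

v ≈ 2.67 km/s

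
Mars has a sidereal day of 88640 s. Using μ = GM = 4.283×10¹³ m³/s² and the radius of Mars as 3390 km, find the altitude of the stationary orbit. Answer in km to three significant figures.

h_sync ≈ 17000 km

A synchronous orbit has period T, so by Kepler's third law a = (μT²/4π²)^(1/3).
μT²/4π² = 4.283×10¹³ × (8.864×10⁴)² / 39.48 = 8.524×10²¹ m³.
a = 2.043×10⁷ m = 20428 km.
Altitude h = a − R = 20428 − 3390 = 17038 km.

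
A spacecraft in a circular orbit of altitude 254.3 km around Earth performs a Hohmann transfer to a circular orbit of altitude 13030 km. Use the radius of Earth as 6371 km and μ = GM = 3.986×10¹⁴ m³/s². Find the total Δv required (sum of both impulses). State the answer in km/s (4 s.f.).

r₁ = 6371 + 254.3 = 6625.3 km = 6.6253×10⁶ m.
r₂ = 6371 + 13030 = 19401 km = 1.9401×10⁷ m.
Transfer ellipse a_t = (r₁ + r₂)/2 = 1.301×10⁷ m.
At r₁: circular v_c1 = √(μ/r₁) = 7757 m/s; transfer-perigee v_p = √[μ(2/r₁ − 1/a_t)] = 9471 m/s.
Δv₁ = v_p − v_c1 = 1714 m/s.
At r₂: circular v_c2 = √(μ/r₂) = 4533 m/s; transfer-apogee v_a = √[μ(2/r₂ − 1/a_t)] = 3234 m/s.
Δv₂ = v_c2 − v_a = 1298 m/s.
Total Δv = Δv₁ + Δv₂ = 3013 m/s = 3.013 km/s.

Δv_total ≈ 3.013 km/s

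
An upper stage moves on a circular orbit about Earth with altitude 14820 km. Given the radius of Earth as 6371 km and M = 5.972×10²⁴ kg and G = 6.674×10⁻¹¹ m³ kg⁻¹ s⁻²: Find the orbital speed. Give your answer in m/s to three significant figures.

v ≈ 4340 m/s

μ = GM = 6.674×10⁻¹¹ × 5.972×10²⁴ = 3.986×10¹⁴ m³/s².
r = 6371 + 14820 = 21191 km = 2.1191×10⁷ m.
For a circular orbit v = √(μ/r) = √(3.986×10¹⁴ / 2.119×10⁷) = √(1.881×10⁷) = 4337 m/s.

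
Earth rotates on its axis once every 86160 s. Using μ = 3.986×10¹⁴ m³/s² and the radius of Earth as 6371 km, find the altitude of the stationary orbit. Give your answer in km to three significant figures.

A synchronous orbit has period T, so by Kepler's third law a = (μT²/4π²)^(1/3).
μT²/4π² = 3.986×10¹⁴ × (8.616×10⁴)² / 39.48 = 7.495×10²² m³.
a = 4.216×10⁷ m = 42163 km.
Altitude h = a − R = 42163 − 6371 = 35792 km.

h_sync ≈ 35800 km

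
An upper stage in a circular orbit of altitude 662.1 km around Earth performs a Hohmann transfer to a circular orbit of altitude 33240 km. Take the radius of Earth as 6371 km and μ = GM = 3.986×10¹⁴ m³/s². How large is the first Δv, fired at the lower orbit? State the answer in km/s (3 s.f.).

Δv ≈ 2.28 km/s

r₁ = 6371 + 662.1 = 7033.1 km = 7.0331×10⁶ m.
r₂ = 6371 + 33240 = 39611 km = 3.9611×10⁷ m.
Transfer ellipse a_t = (r₁ + r₂)/2 = 2.332×10⁷ m.
At r₁: circular v_c1 = √(μ/r₁) = 7528 m/s; transfer-perigee v_p = √[μ(2/r₁ − 1/a_t)] = 9811 m/s.
Δv₁ = v_p − v_c1 = 2283 m/s.
= 2.283 km/s.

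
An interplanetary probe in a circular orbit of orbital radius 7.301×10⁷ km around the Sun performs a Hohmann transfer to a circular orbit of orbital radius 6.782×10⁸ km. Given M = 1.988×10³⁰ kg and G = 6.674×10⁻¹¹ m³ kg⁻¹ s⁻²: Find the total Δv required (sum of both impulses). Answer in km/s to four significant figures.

μ = GM = 6.674×10⁻¹¹ × 1.988×10³⁰ = 1.327×10²⁰ m³/s².
r₁ = 7.301×10⁷ km = 7.301×10¹⁰ m.
r₂ = 6.782×10⁸ km = 6.782×10¹¹ m.
Transfer ellipse a_t = (r₁ + r₂)/2 = 3.756×10¹¹ m.
At r₁: circular v_c1 = √(μ/r₁) = 42630 m/s; transfer-perihelion v_p = √[μ(2/r₁ − 1/a_t)] = 57280 m/s.
Δv₁ = v_p − v_c1 = 14650 m/s.
At r₂: circular v_c2 = √(μ/r₂) = 13990 m/s; transfer-aphelion v_a = √[μ(2/r₂ − 1/a_t)] = 6167 m/s.
Δv₂ = v_c2 − v_a = 7820 m/s.
Total Δv = Δv₁ + Δv₂ = 22470 m/s = 22.47 km/s.

Δv_total ≈ 22.47 km/s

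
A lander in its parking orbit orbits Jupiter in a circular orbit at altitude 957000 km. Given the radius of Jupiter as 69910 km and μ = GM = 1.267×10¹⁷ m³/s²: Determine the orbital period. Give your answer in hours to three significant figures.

T ≈ 161 hours

r = 69910 + 957000 = 1026900 km = 1.0269×10⁹ m.
Kepler's third law: T = 2π√(r³/μ) = 2π√((1.027×10⁹)³ / 1.267×10¹⁷).
r³/μ = 8.547×10⁹ s², so T = 2π × 9.245×10⁴ = 5.809×10⁵ s.
Converting: 5.809×10⁵ s ÷ 3600 = 161.4 hours.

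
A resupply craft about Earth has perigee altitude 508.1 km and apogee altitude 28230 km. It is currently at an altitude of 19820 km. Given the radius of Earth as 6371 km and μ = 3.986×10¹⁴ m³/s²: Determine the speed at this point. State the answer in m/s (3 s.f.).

r_p = 6371 + 508.1 = 6879.1 km = 6.8791×10⁶ m.
r_a = 6371 + 28230 = 34601 km = 3.4601×10⁷ m.
r = 6371 + 19820 = 26191 km = 2.619×10⁷ m.
Semi-major axis a = (r_p + r_a)/2 = 20740 km = 2.074×10⁷ m.
Vis-viva: v² = μ(2/r − 1/a) = 3.986×10¹⁴ × (7.636×10⁻⁸ − 4.822×10⁻⁸) = 1.122×10⁷ m²/s².
v = 3349 m/s.

v ≈ 3350 m/s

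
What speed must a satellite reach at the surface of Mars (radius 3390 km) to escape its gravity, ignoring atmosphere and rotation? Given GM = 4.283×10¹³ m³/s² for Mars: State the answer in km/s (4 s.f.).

v_esc ≈ 5.027 km/s

r = R = 3.390×10⁶ m.
Escape speed v_esc = √(2μ/r) = √(2 × 4.283×10¹³ / 3.390×10⁶) = √(2.527×10⁷) = 5027 m/s.
= 5.027 km/s.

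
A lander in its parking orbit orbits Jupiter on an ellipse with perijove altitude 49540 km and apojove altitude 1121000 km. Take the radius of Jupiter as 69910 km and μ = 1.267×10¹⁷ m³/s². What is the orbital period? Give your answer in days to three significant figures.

r_p = 69910 + 49540 = 119450 km = 1.1945×10⁸ m.
r_a = 69910 + 1121000 = 1190900 km = 1.1909×10⁹ m.
Semi-major axis a = (r_p + r_a)/2 = (1.1945×10⁵ + 1.1909×10⁶)/2 = 6.5518×10⁵ km = 6.552×10⁸ m.
By Kepler's third law T = 2π√(a³/μ) = 2π × 4.711×10⁴ = 2.960×10⁵ s.
= 3.426 days.

T ≈ 3.43 days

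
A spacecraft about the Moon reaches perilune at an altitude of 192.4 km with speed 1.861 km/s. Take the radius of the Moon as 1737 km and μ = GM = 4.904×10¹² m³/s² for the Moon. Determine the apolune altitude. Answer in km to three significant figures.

r_p = 1737 + 192.4 = 1929.4 km = 1.929×10⁶ m.
Specific energy ε = v²/2 − μ/r = -8.101×10⁵ J/kg, so a = −μ/(2ε) = 3.027×10⁶ m.
The apsides satisfy r_p + r_a = 2a, so the apolune radius is 2a − r_p = 4.124×10⁶ m = 4124.5 km.
Apolune altitude = 4124.5 − 1737 = 2387.5 km.

apolune altitude ≈ 2390 km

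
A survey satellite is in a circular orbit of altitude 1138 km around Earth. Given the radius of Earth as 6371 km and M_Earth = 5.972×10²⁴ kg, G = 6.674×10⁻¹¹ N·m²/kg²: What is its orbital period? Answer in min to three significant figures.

μ = GM = 6.674×10⁻¹¹ × 5.972×10²⁴ = 3.986×10¹⁴ m³/s².
r = 6371 + 1138 = 7509.0 km = 7.5090×10⁶ m.
Kepler's third law: T = 2π√(r³/μ) = 2π√((7.509×10⁶)³ / 3.986×10¹⁴).
r³/μ = 1.062×10⁶ s², so T = 2π × 1.031×10³ = 6.476×10³ s.
Converting: 6.476×10³ s ÷ 60.00 = 107.9 min.

T ≈ 108 min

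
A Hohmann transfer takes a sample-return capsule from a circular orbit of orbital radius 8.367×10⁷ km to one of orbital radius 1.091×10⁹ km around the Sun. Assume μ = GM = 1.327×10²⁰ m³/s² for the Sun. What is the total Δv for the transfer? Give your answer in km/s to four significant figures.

Δv_total ≈ 21.32 km/s

r₁ = 8.367×10⁷ km = 8.367×10¹⁰ m.
r₂ = 1.091×10⁹ km = 1.091×10¹² m.
Transfer ellipse a_t = (r₁ + r₂)/2 = 5.873×10¹¹ m.
At r₁: circular v_c1 = √(μ/r₁) = 39820 m/s; transfer-perihelion v_p = √[μ(2/r₁ − 1/a_t)] = 54280 m/s.
Δv₁ = v_p − v_c1 = 14450 m/s.
At r₂: circular v_c2 = √(μ/r₂) = 11030 m/s; transfer-aphelion v_a = √[μ(2/r₂ − 1/a_t)] = 4163 m/s.
Δv₂ = v_c2 − v_a = 6866 m/s.
Total Δv = Δv₁ + Δv₂ = 21320 m/s = 21.32 km/s.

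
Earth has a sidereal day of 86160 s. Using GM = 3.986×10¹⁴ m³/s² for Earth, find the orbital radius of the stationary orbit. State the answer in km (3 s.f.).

r_sync ≈ 42200 km

A synchronous orbit has period T, so by Kepler's third law a = (μT²/4π²)^(1/3).
μT²/4π² = 3.986×10¹⁴ × (8.616×10⁴)² / 39.48 = 7.495×10²² m³.
a = 4.216×10⁷ m = 42163 km.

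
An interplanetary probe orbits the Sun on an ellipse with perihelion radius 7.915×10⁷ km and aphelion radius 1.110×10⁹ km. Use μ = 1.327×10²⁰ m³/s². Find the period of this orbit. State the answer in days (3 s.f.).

T ≈ 2890 days

Semi-major axis a = (r_p + r_a)/2 = (7.9150×10⁷ + 1.1100×10⁹)/2 = 5.9458×10⁸ km = 5.946×10¹¹ m.
By Kepler's third law T = 2π√(a³/μ) = 2π × 3.980×10⁷ = 2.501×10⁸ s.
= 2894 days.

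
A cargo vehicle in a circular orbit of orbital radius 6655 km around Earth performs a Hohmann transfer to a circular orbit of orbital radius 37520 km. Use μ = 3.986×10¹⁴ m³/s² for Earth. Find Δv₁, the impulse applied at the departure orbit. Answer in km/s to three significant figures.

Δv ≈ 2.35 km/s

r₁ = 6655 km = 6.655×10⁶ m.
r₂ = 37520 km = 3.752×10⁷ m.
Transfer ellipse a_t = (r₁ + r₂)/2 = 2.209×10⁷ m.
At r₁: circular v_c1 = √(μ/r₁) = 7739 m/s; transfer-perigee v_p = √[μ(2/r₁ − 1/a_t)] = 10090 m/s.
Δv₁ = v_p − v_c1 = 2348 m/s.
= 2.348 km/s.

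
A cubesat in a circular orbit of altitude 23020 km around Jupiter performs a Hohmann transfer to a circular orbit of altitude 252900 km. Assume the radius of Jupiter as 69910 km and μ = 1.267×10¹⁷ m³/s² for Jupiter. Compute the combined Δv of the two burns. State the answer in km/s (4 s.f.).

Δv_total ≈ 15.65 km/s

r₁ = 69910 + 23020 = 92930 km = 9.2930×10⁷ m.
r₂ = 69910 + 252900 = 322810 km = 3.2281×10⁸ m.
Transfer ellipse a_t = (r₁ + r₂)/2 = 2.079×10⁸ m.
At r₁: circular v_c1 = √(μ/r₁) = 36920 m/s; transfer-perijove v_p = √[μ(2/r₁ − 1/a_t)] = 46010 m/s.
Δv₁ = v_p − v_c1 = 9090 m/s.
At r₂: circular v_c2 = √(μ/r₂) = 19810 m/s; transfer-apojove v_a = √[μ(2/r₂ − 1/a_t)] = 13250 m/s.
Δv₂ = v_c2 − v_a = 6565 m/s.
Total Δv = Δv₁ + Δv₂ = 15650 m/s = 15.65 km/s.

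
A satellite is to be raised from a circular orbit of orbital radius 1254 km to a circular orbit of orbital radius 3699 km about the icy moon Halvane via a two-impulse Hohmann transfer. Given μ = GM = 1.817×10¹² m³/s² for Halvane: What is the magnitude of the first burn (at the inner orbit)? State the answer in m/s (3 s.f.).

Δv ≈ 267 m/s

r₁ = 1254 km = 1.254×10⁶ m.
r₂ = 3699 km = 3.699×10⁶ m.
Transfer ellipse a_t = (r₁ + r₂)/2 = 2.476×10⁶ m.
At r₁: circular v_c1 = √(μ/r₁) = 1204 m/s; transfer-periapsis v_p = √[μ(2/r₁ − 1/a_t)] = 1471 m/s.
Δv₁ = v_p − v_c1 = 267.4 m/s.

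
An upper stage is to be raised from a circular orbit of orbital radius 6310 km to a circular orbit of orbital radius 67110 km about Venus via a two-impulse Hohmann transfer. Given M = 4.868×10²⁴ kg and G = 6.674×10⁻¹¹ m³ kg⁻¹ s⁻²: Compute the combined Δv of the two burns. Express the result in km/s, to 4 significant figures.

Δv_total ≈ 3.814 km/s

μ = GM = 6.674×10⁻¹¹ × 4.868×10²⁴ = 3.249×10¹⁴ m³/s².
r₁ = 6310 km = 6.310×10⁶ m.
r₂ = 67110 km = 6.711×10⁷ m.
Transfer ellipse a_t = (r₁ + r₂)/2 = 3.671×10⁷ m.
At r₁: circular v_c1 = √(μ/r₁) = 7176 m/s; transfer-periapsis v_p = √[μ(2/r₁ − 1/a_t)] = 9702 m/s.
Δv₁ = v_p − v_c1 = 2526 m/s.
At r₂: circular v_c2 = √(μ/r₂) = 2200 m/s; transfer-apoapsis v_a = √[μ(2/r₂ − 1/a_t)] = 912.2 m/s.
Δv₂ = v_c2 − v_a = 1288 m/s.
Total Δv = Δv₁ + Δv₂ = 3814 m/s = 3.814 km/s.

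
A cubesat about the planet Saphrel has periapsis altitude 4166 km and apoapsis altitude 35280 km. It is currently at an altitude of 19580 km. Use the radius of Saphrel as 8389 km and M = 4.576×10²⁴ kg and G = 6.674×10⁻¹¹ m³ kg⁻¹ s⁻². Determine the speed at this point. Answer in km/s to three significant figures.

v ≈ 3.31 km/s

μ = GM = 6.674×10⁻¹¹ × 4.576×10²⁴ = 3.054×10¹⁴ m³/s².
r_p = 8389 + 4166 = 12555 km = 1.2555×10⁷ m.
r_a = 8389 + 35280 = 43669 km = 4.3669×10⁷ m.
r = 8389 + 19580 = 27969 km = 2.797×10⁷ m.
Semi-major axis a = (r_p + r_a)/2 = 28112 km = 2.811×10⁷ m.
Vis-viva: v² = μ(2/r − 1/a) = 3.054×10¹⁴ × (7.151×10⁻⁸ − 3.557×10⁻⁸) = 1.097×10⁷ m²/s².
v = 3313 m/s = 3.313 km/s.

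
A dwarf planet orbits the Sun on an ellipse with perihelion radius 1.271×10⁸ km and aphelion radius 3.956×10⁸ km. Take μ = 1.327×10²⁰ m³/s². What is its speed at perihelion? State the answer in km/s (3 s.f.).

Semi-major axis a = (r_p + r_a)/2 = 2.6135×10⁸ km = 2.614×10¹¹ m.
Vis-viva: v² = μ(2/r − 1/a) = 1.327×10²⁰ × (1.574×10⁻¹¹ − 3.826×10⁻¹²) = 1.580×10⁹ m²/s².
v = 39750 m/s = 39.75 km/s.

v ≈ 39.8 km/s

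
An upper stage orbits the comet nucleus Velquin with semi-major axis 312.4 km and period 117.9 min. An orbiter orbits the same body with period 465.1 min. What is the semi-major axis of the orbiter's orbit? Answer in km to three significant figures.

a₂ ≈ 780 km

Kepler's third law: a³ ∝ T², so a₂ = a₁ (T₂/T₁)^(2/3).
T₂/T₁ = 3.945, (T₂/T₁)^(2/3) = 2.497.
a₂ = 312.4 × 2.497 = 779.9 km.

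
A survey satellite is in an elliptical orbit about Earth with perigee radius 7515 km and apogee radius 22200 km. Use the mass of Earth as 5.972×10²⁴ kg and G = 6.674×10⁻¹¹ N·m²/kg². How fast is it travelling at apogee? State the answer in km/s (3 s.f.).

μ = GM = 6.674×10⁻¹¹ × 5.972×10²⁴ = 3.986×10¹⁴ m³/s².
Semi-major axis a = (r_p + r_a)/2 = 14858 km = 1.486×10⁷ m.
Vis-viva: v² = μ(2/r − 1/a) = 3.986×10¹⁴ × (9.009×10⁻⁸ − 6.731×10⁻⁸) = 9.081×10⁶ m²/s².
v = 3013 m/s = 3.013 km/s.

v ≈ 3.01 km/s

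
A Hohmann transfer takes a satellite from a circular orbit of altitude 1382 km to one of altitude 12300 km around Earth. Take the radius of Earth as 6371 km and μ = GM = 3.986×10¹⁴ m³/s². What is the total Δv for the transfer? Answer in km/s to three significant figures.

r₁ = 6371 + 1382 = 7753.0 km = 7.7530×10⁶ m.
r₂ = 6371 + 12300 = 18671 km = 1.8671×10⁷ m.
Transfer ellipse a_t = (r₁ + r₂)/2 = 1.321×10⁷ m.
At r₁: circular v_c1 = √(μ/r₁) = 7170 m/s; transfer-perigee v_p = √[μ(2/r₁ − 1/a_t)] = 8524 m/s.
Δv₁ = v_p − v_c1 = 1354 m/s.
At r₂: circular v_c2 = √(μ/r₂) = 4620 m/s; transfer-apogee v_a = √[μ(2/r₂ − 1/a_t)] = 3539 m/s.
Δv₂ = v_c2 − v_a = 1081 m/s.
Total Δv = Δv₁ + Δv₂ = 2435 m/s = 2.435 km/s.

Δv_total ≈ 2.43 km/s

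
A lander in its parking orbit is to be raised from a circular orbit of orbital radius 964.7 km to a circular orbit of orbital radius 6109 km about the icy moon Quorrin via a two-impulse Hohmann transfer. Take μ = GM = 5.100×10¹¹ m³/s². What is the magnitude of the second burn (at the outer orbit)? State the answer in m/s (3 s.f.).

Δv ≈ 138 m/s

r₁ = 964.7 km = 9.647×10⁵ m.
r₂ = 6109 km = 6.109×10⁶ m.
Transfer ellipse a_t = (r₁ + r₂)/2 = 3.537×10⁶ m.
At r₁: circular v_c1 = √(μ/r₁) = 727.1 m/s; transfer-periapsis v_p = √[μ(2/r₁ − 1/a_t)] = 955.6 m/s.
At r₂: circular v_c2 = √(μ/r₂) = 288.9 m/s; transfer-apoapsis v_a = √[μ(2/r₂ − 1/a_t)] = 150.9 m/s.
Δv₂ = v_c2 − v_a = 138.0 m/s.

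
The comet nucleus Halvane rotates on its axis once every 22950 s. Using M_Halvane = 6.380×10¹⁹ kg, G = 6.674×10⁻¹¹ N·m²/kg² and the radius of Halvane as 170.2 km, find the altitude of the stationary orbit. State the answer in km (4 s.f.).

h_sync ≈ 214.2 km

μ = GM = 6.674×10⁻¹¹ × 6.380×10¹⁹ = 4.258×10⁹ m³/s².
A synchronous orbit has period T, so by Kepler's third law a = (μT²/4π²)^(1/3).
μT²/4π² = 4.258×10⁹ × (2.295×10⁴)² / 39.48 = 5.681×10¹⁶ m³.
a = 3.844×10⁵ m = 384.42 km.
Altitude h = a − R = 384.42 − 170.2 = 214.22 km.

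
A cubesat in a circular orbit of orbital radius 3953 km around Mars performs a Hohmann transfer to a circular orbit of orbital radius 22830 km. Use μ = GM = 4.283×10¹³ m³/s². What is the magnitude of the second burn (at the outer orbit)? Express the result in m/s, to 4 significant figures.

Δv ≈ 625.5 m/s

r₁ = 3953 km = 3.953×10⁶ m.
r₂ = 22830 km = 2.283×10⁷ m.
Transfer ellipse a_t = (r₁ + r₂)/2 = 1.339×10⁷ m.
At r₁: circular v_c1 = √(μ/r₁) = 3292 m/s; transfer-periapsis v_p = √[μ(2/r₁ − 1/a_t)] = 4298 m/s.
At r₂: circular v_c2 = √(μ/r₂) = 1370 m/s; transfer-apoapsis v_a = √[μ(2/r₂ − 1/a_t)] = 744.2 m/s.
Δv₂ = v_c2 − v_a = 625.5 m/s.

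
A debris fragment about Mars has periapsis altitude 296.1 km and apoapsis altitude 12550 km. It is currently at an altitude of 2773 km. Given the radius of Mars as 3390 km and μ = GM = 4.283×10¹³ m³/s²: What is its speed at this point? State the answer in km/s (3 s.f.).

r_p = 3390 + 296.1 = 3686.1 km = 3.6861×10⁶ m.
r_a = 3390 + 12550 = 15940 km = 1.5940×10⁷ m.
r = 3390 + 2773 = 6163.0 km = 6.163×10⁶ m.
Semi-major axis a = (r_p + r_a)/2 = 9813.0 km = 9.813×10⁶ m.
Vis-viva: v² = μ(2/r − 1/a) = 4.283×10¹³ × (3.245×10⁻⁷ − 1.019×10⁻⁷) = 9.534×10⁶ m²/s².
v = 3088 m/s = 3.088 km/s.

v ≈ 3.09 km/s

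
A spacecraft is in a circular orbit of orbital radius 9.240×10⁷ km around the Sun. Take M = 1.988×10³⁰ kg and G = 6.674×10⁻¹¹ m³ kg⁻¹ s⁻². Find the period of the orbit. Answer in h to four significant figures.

T ≈ 4256 h

μ = GM = 6.674×10⁻¹¹ × 1.988×10³⁰ = 1.327×10²⁰ m³/s².
r = 9.240×10⁷ km = 9.240×10¹⁰ m.
Kepler's third law: T = 2π√(r³/μ) = 2π√((9.240×10¹⁰)³ / 1.327×10²⁰).
r³/μ = 5.946×10¹² s², so T = 2π × 2.438×10⁶ = 1.532×10⁷ s.
Converting: 1.532×10⁷ s ÷ 3600 = 4256 h.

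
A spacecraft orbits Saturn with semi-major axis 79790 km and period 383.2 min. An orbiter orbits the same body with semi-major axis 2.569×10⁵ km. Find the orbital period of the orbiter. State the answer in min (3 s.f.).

T₂ ≈ 2210 min

Kepler's third law: T² ∝ a³, so T₂ = T₁ (a₂/a₁)^(3/2).
a₂/a₁ = 3.220, (a₂/a₁)^(3/2) = 5.777.
T₂ = 383.2 × 5.777 = 2214 min.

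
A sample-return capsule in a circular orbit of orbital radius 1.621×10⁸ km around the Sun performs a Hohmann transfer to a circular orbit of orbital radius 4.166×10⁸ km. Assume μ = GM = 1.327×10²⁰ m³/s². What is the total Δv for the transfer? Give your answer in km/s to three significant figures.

r₁ = 1.621×10⁸ km = 1.621×10¹¹ m.
r₂ = 4.166×10⁸ km = 4.166×10¹¹ m.
Transfer ellipse a_t = (r₁ + r₂)/2 = 2.894×10¹¹ m.
At r₁: circular v_c1 = √(μ/r₁) = 28610 m/s; transfer-perihelion v_p = √[μ(2/r₁ − 1/a_t)] = 34330 m/s.
Δv₁ = v_p − v_c1 = 5720 m/s.
At r₂: circular v_c2 = √(μ/r₂) = 17850 m/s; transfer-aphelion v_a = √[μ(2/r₂ − 1/a_t)] = 13360 m/s.
Δv₂ = v_c2 − v_a = 4489 m/s.
Total Δv = Δv₁ + Δv₂ = 10210 m/s = 10.21 km/s.

Δv_total ≈ 10.2 km/s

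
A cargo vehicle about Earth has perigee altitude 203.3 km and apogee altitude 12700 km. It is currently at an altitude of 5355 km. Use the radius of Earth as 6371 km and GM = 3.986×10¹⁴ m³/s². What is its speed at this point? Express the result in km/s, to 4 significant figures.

r_p = 6371 + 203.3 = 6574.3 km = 6.5743×10⁶ m.
r_a = 6371 + 12700 = 19071 km = 1.9071×10⁷ m.
r = 6371 + 5355 = 11726 km = 1.173×10⁷ m.
Semi-major axis a = (r_p + r_a)/2 = 12823 km = 1.282×10⁷ m.
Vis-viva: v² = μ(2/r − 1/a) = 3.986×10¹⁴ × (1.706×10⁻⁷ − 7.799×10⁻⁸) = 3.690×10⁷ m²/s².
v = 6075 m/s = 6.075 km/s.

v ≈ 6.075 km/s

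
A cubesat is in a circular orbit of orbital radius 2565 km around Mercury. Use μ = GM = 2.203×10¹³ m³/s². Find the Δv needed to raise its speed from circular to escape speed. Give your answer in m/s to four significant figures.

r = 2565 km = 2.565×10⁶ m.
Circular speed v_c = √(μ/r) = 2931 m/s.
Escape speed v_esc = √(2μ/r) = √2 × v_c = 4145 m/s.
Δv = v_esc − v_c = 1214 m/s.

Δv ≈ 1214 m/s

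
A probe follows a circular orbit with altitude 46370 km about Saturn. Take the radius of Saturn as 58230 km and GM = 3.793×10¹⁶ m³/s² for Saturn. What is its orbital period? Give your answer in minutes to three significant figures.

T ≈ 575 minutes

r = 58230 + 46370 = 104600 km = 1.0460×10⁸ m.
Kepler's third law: T = 2π√(r³/μ) = 2π√((1.046×10⁸)³ / 3.793×10¹⁶).
r³/μ = 3.017×10⁷ s², so T = 2π × 5.493×10³ = 3.451×10⁴ s.
Converting: 3.451×10⁴ s ÷ 60.00 = 575.2 minutes.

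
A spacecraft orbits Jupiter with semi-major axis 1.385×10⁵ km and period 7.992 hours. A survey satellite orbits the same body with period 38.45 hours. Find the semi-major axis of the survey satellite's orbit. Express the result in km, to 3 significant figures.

Kepler's third law: a³ ∝ T², so a₂ = a₁ (T₂/T₁)^(2/3).
T₂/T₁ = 4.811, (T₂/T₁)^(2/3) = 2.850.
a₂ = 1.385×10⁵ × 2.850 = 3.947×10⁵ km.

a₂ ≈ 3.95×10⁵ km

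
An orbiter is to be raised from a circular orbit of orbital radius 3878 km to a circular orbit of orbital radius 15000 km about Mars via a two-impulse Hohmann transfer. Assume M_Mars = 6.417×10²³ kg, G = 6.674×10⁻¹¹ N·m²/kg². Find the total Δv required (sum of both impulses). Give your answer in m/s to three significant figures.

Δv_total ≈ 1470 m/s

μ = GM = 6.674×10⁻¹¹ × 6.417×10²³ = 4.283×10¹³ m³/s².
r₁ = 3878 km = 3.878×10⁶ m.
r₂ = 15000 km = 1.500×10⁷ m.
Transfer ellipse a_t = (r₁ + r₂)/2 = 9.439×10⁶ m.
At r₁: circular v_c1 = √(μ/r₁) = 3323 m/s; transfer-periapsis v_p = √[μ(2/r₁ − 1/a_t)] = 4189 m/s.
Δv₁ = v_p − v_c1 = 866.1 m/s.
At r₂: circular v_c2 = √(μ/r₂) = 1690 m/s; transfer-apoapsis v_a = √[μ(2/r₂ − 1/a_t)] = 1083 m/s.
Δv₂ = v_c2 − v_a = 606.7 m/s.
Total Δv = Δv₁ + Δv₂ = 1473 m/s.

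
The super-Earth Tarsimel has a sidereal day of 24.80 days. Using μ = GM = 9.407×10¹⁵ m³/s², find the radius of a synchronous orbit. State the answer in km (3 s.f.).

T = 24.80 days = 2.143×10⁶ s.
A synchronous orbit has period T, so by Kepler's third law a = (μT²/4π²)^(1/3).
μT²/4π² = 9.407×10¹⁵ × (2.143×10⁶)² / 39.48 = 1.094×10²⁷ m³.
a = 1.030×10⁹ m = 1.0304×10⁶ km.

r_sync ≈ 1.03×10⁶ km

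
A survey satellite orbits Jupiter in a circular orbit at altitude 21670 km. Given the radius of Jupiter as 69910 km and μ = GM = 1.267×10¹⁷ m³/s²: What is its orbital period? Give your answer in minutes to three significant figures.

T ≈ 258 minutes

r = 69910 + 21670 = 91580 km = 9.1580×10⁷ m.
Kepler's third law: T = 2π√(r³/μ) = 2π√((9.158×10⁷)³ / 1.267×10¹⁷).
r³/μ = 6.062×10⁶ s², so T = 2π × 2.462×10³ = 1.547×10⁴ s.
Converting: 1.547×10⁴ s ÷ 60.00 = 257.8 minutes.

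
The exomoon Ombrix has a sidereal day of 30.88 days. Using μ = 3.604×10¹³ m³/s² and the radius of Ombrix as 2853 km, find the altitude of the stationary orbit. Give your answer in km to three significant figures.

T = 30.88 days = 2.668×10⁶ s.
A synchronous orbit has period T, so by Kepler's third law a = (μT²/4π²)^(1/3).
μT²/4π² = 3.604×10¹³ × (2.668×10⁶)² / 39.48 = 6.498×10²⁴ m³.
a = 1.866×10⁸ m = 1.8661×10⁵ km.
Altitude h = a − R = 1.8661×10⁵ − 2853 = 1.8376×10⁵ km.

h_sync ≈ 1.84×10⁵ km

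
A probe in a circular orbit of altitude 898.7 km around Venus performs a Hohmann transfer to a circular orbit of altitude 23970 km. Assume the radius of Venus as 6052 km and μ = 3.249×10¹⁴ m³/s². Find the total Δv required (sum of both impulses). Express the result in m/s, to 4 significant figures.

r₁ = 6052 + 898.7 = 6950.7 km = 6.9507×10⁶ m.
r₂ = 6052 + 23970 = 30022 km = 3.0022×10⁷ m.
Transfer ellipse a_t = (r₁ + r₂)/2 = 1.849×10⁷ m.
At r₁: circular v_c1 = √(μ/r₁) = 6837 m/s; transfer-periapsis v_p = √[μ(2/r₁ − 1/a_t)] = 8713 m/s.
Δv₁ = v_p − v_c1 = 1876 m/s.
At r₂: circular v_c2 = √(μ/r₂) = 3290 m/s; transfer-apoapsis v_a = √[μ(2/r₂ − 1/a_t)] = 2017 m/s.
Δv₂ = v_c2 − v_a = 1273 m/s.
Total Δv = Δv₁ + Δv₂ = 3148 m/s.

Δv_total ≈ 3148 m/s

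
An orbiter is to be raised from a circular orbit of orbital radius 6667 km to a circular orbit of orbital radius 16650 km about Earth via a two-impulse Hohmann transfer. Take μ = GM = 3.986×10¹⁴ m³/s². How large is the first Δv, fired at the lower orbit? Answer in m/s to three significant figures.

Δv ≈ 1510 m/s

r₁ = 6667 km = 6.667×10⁶ m.
r₂ = 16650 km = 1.665×10⁷ m.
Transfer ellipse a_t = (r₁ + r₂)/2 = 1.166×10⁷ m.
At r₁: circular v_c1 = √(μ/r₁) = 7732 m/s; transfer-perigee v_p = √[μ(2/r₁ − 1/a_t)] = 9240 m/s.
Δv₁ = v_p − v_c1 = 1508 m/s.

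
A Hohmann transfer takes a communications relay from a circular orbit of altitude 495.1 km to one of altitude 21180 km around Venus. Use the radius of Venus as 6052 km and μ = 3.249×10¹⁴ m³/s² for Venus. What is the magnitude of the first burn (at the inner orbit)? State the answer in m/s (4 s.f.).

r₁ = 6052 + 495.1 = 6547.1 km = 6.5471×10⁶ m.
r₂ = 6052 + 21180 = 27232 km = 2.7232×10⁷ m.
Transfer ellipse a_t = (r₁ + r₂)/2 = 1.689×10⁷ m.
At r₁: circular v_c1 = √(μ/r₁) = 7045 m/s; transfer-periapsis v_p = √[μ(2/r₁ − 1/a_t)] = 8945 m/s.
Δv₁ = v_p − v_c1 = 1901 m/s.

Δv ≈ 1901 m/s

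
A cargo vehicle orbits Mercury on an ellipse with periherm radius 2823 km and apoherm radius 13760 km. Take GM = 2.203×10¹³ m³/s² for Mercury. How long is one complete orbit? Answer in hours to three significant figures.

Semi-major axis a = (r_p + r_a)/2 = (2823.0 + 13760)/2 = 8291.5 km = 8.292×10⁶ m.
By Kepler's third law T = 2π√(a³/μ) = 2π × 5.087×10³ = 3.196×10⁴ s.
= 8.878 hours.

T ≈ 8.88 hours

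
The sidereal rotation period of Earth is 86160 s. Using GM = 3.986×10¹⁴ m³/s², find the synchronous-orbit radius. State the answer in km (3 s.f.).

r_sync ≈ 42200 km

A synchronous orbit has period T, so by Kepler's third law a = (μT²/4π²)^(1/3).
μT²/4π² = 3.986×10¹⁴ × (8.616×10⁴)² / 39.48 = 7.495×10²² m³.
a = 4.216×10⁷ m = 42163 km.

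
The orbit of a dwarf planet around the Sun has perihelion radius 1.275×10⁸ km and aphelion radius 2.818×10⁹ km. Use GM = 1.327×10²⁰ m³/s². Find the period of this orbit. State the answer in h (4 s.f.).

Semi-major axis a = (r_p + r_a)/2 = (1.2750×10⁸ + 2.8180×10⁹)/2 = 1.4728×10⁹ km = 1.473×10¹² m.
By Kepler's third law T = 2π√(a³/μ) = 2π × 1.552×10⁸ = 9.749×10⁸ s.
= 2.708×10⁵ h.

T ≈ 270800 h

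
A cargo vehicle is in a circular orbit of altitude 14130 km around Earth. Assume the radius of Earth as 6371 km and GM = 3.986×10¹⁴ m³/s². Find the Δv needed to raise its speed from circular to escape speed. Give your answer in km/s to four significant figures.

Δv ≈ 1.826 km/s

r = 6371 + 14130 = 20501 km = 2.0501×10⁷ m.
Circular speed v_c = √(μ/r) = 4409 m/s.
Escape speed v_esc = √(2μ/r) = √2 × v_c = 6236 m/s.
Δv = v_esc − v_c = 1826 m/s = 1.826 km/s.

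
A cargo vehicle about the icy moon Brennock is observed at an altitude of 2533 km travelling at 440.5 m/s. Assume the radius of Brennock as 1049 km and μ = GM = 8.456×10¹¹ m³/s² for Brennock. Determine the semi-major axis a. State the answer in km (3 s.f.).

r = 1049 + 2533 = 3582.0 km = 3.582×10⁶ m.
Specific orbital energy ε = v²/2 − μ/r = (440.5)²/2 − 8.456×10¹¹/3.582×10⁶ = -1.390×10⁵ J/kg.
Since ε = −μ/(2a), a = −μ/(2ε) = 3.041×10⁶ m = 3040.7 km.

a ≈ 3040 km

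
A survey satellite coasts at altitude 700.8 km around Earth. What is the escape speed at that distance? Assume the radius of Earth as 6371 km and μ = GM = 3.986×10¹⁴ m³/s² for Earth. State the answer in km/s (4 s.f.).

r = 6371 + 700.8 = 7071.8 km = 7.0718×10⁶ m.
Escape speed v_esc = √(2μ/r) = √(2 × 3.986×10¹⁴ / 7.072×10⁶) = √(1.127×10⁸) = 10620 m/s.
= 10.62 km/s.

v_esc ≈ 10.62 km/s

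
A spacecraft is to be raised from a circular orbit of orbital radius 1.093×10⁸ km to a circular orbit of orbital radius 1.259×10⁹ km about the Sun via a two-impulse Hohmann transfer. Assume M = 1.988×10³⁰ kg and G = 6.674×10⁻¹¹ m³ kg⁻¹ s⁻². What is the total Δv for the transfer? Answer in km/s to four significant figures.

Δv_total ≈ 18.59 km/s

μ = GM = 6.674×10⁻¹¹ × 1.988×10³⁰ = 1.327×10²⁰ m³/s².
r₁ = 1.093×10⁸ km = 1.093×10¹¹ m.
r₂ = 1.259×10⁹ km = 1.259×10¹² m.
Transfer ellipse a_t = (r₁ + r₂)/2 = 6.842×10¹¹ m.
At r₁: circular v_c1 = √(μ/r₁) = 34840 m/s; transfer-perihelion v_p = √[μ(2/r₁ − 1/a_t)] = 47260 m/s.
Δv₁ = v_p − v_c1 = 12420 m/s.
At r₂: circular v_c2 = √(μ/r₂) = 10270 m/s; transfer-aphelion v_a = √[μ(2/r₂ − 1/a_t)] = 4103 m/s.
Δv₂ = v_c2 − v_a = 6162 m/s.
Total Δv = Δv₁ + Δv₂ = 18590 m/s = 18.59 km/s.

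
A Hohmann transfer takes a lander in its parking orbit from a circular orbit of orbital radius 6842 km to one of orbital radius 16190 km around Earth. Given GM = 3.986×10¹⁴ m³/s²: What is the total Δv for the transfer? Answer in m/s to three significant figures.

r₁ = 6842 km = 6.842×10⁶ m.
r₂ = 16190 km = 1.619×10⁷ m.
Transfer ellipse a_t = (r₁ + r₂)/2 = 1.152×10⁷ m.
At r₁: circular v_c1 = √(μ/r₁) = 7633 m/s; transfer-perigee v_p = √[μ(2/r₁ − 1/a_t)] = 9050 m/s.
Δv₁ = v_p − v_c1 = 1417 m/s.
At r₂: circular v_c2 = √(μ/r₂) = 4962 m/s; transfer-apogee v_a = √[μ(2/r₂ − 1/a_t)] = 3825 m/s.
Δv₂ = v_c2 − v_a = 1137 m/s.
Total Δv = Δv₁ + Δv₂ = 2555 m/s.

Δv_total ≈ 2550 m/s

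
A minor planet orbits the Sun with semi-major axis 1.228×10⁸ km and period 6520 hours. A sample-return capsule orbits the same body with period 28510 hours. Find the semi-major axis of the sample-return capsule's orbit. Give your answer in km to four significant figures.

a₂ ≈ 3.284×10⁸ km

Kepler's third law: a³ ∝ T², so a₂ = a₁ (T₂/T₁)^(2/3).
T₂/T₁ = 4.373, (T₂/T₁)^(2/3) = 2.674.
a₂ = 1.228×10⁸ × 2.674 = 3.284×10⁸ km.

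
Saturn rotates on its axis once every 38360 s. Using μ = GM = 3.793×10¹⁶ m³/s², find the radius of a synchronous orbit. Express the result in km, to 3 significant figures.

r_sync ≈ 1.12×10⁵ km

A synchronous orbit has period T, so by Kepler's third law a = (μT²/4π²)^(1/3).
μT²/4π² = 3.793×10¹⁶ × (3.836×10⁴)² / 39.48 = 1.414×10²⁴ m³.
a = 1.122×10⁸ m = 1.1223×10⁵ km.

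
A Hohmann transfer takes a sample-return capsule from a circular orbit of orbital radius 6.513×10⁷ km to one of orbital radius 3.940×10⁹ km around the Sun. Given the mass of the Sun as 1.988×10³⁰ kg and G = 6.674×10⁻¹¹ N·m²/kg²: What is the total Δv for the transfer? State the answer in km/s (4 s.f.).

Δv_total ≈ 22.93 km/s

μ = GM = 6.674×10⁻¹¹ × 1.988×10³⁰ = 1.327×10²⁰ m³/s².
r₁ = 6.513×10⁷ km = 6.513×10¹⁰ m.
r₂ = 3.940×10⁹ km = 3.940×10¹² m.
Transfer ellipse a_t = (r₁ + r₂)/2 = 2.003×10¹² m.
At r₁: circular v_c1 = √(μ/r₁) = 45130 m/s; transfer-perihelion v_p = √[μ(2/r₁ − 1/a_t)] = 63310 m/s.
Δv₁ = v_p − v_c1 = 18170 m/s.
At r₂: circular v_c2 = √(μ/r₂) = 5803 m/s; transfer-aphelion v_a = √[μ(2/r₂ − 1/a_t)] = 1047 m/s.
Δv₂ = v_c2 − v_a = 4756 m/s.
Total Δv = Δv₁ + Δv₂ = 22930 m/s = 22.93 km/s.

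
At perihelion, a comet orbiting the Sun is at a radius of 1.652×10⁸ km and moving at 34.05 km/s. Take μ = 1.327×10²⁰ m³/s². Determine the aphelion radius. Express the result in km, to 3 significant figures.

r_p = 1.652×10¹¹ m.
Specific energy ε = v²/2 − μ/r = -2.236×10⁸ J/kg, so a = −μ/(2ε) = 2.968×10¹¹ m.
The apsides satisfy r_p + r_a = 2a, so the aphelion radius is 2a − r_p = 4.284×10¹¹ m = 4.2836×10⁸ km.

aphelion radius ≈ 4.28×10⁸ km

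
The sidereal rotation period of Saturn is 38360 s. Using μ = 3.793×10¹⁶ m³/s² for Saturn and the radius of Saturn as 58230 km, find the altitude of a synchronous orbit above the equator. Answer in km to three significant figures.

A synchronous orbit has period T, so by Kepler's third law a = (μT²/4π²)^(1/3).
μT²/4π² = 3.793×10¹⁶ × (3.836×10⁴)² / 39.48 = 1.414×10²⁴ m³.
a = 1.122×10⁸ m = 1.1223×10⁵ km.
Altitude h = a − R = 1.1223×10⁵ − 58230 = 54005 km.

h_sync ≈ 54000 km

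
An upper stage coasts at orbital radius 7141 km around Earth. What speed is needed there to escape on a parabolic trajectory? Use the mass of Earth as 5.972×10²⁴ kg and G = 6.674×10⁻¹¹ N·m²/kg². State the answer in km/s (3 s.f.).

v_esc ≈ 10.6 km/s

μ = GM = 6.674×10⁻¹¹ × 5.972×10²⁴ = 3.986×10¹⁴ m³/s².
r = 7141 km = 7.141×10⁶ m.
Escape speed v_esc = √(2μ/r) = √(2 × 3.986×10¹⁴ / 7.141×10⁶) = √(1.116×10⁸) = 10570 m/s.
= 10.57 km/s.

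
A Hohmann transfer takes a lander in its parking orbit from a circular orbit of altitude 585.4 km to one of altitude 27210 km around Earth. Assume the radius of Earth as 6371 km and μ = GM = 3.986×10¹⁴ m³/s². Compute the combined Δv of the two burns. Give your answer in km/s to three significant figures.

Δv_total ≈ 3.60 km/s

r₁ = 6371 + 585.4 = 6956.4 km = 6.9564×10⁶ m.
r₂ = 6371 + 27210 = 33581 km = 3.3581×10⁷ m.
Transfer ellipse a_t = (r₁ + r₂)/2 = 2.027×10⁷ m.
At r₁: circular v_c1 = √(μ/r₁) = 7570 m/s; transfer-perigee v_p = √[μ(2/r₁ − 1/a_t)] = 9743 m/s.
Δv₁ = v_p − v_c1 = 2174 m/s.
At r₂: circular v_c2 = √(μ/r₂) = 3445 m/s; transfer-apogee v_a = √[μ(2/r₂ − 1/a_t)] = 2018 m/s.
Δv₂ = v_c2 − v_a = 1427 m/s.
Total Δv = Δv₁ + Δv₂ = 3601 m/s = 3.601 km/s.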